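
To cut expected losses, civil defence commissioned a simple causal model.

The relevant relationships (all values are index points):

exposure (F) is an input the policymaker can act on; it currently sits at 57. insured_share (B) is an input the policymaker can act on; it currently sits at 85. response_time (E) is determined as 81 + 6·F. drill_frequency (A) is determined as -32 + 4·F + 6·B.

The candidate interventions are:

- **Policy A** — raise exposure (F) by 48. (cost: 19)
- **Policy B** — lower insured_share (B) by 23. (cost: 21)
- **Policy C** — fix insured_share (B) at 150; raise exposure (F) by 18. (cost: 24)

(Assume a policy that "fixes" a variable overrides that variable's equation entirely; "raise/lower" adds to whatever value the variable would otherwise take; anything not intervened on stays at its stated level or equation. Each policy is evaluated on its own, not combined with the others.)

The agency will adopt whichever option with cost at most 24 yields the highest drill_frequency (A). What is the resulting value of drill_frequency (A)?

1168

Policy A (F + 48):
  F = 57 + 48 = 105
  B = 85
  A = -32 + 4·105 + 6·85 = 898
Policy B (B − 23):
  F = 57
  B = 85 − 23 = 62
  A = -32 + 4·57 + 6·62 = 568
Policy C (B := 150, F + 18):
  F = 57 + 18 = 75
  B = 150
  A = -32 + 4·75 + 6·150 = 1168
Comparing — Policy A: A=898, Policy B: A=568, Policy C: A=1168. Highest is 1168 (Policy C).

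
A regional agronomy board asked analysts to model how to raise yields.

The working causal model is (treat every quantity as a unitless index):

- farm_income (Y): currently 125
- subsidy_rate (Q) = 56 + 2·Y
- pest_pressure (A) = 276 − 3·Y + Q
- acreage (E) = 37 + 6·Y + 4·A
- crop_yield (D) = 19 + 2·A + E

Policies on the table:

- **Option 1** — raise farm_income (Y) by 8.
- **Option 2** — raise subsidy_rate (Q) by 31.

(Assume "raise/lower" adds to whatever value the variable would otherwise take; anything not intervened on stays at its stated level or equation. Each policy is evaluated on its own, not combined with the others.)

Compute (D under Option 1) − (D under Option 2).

-186

Option 1 (Y + 8):
  Y = 125 + 8 = 133
  Q = 56 + 2·133 = 322
  A = 276 − 3·133 + 322 = 199
  E = 37 + 6·133 + 4·199 = 1631
  D = 19 + 2·199 + 1631 = 2048
Option 2 (Q + 31):
  Y = 125
  Q = 56 + 2·125 (+31 from intervention) = 337
  A = 276 − 3·125 + 337 = 238
  E = 37 + 6·125 + 4·238 = 1739
  D = 19 + 2·238 + 1739 = 2234
D: 2048 − 2234 = -186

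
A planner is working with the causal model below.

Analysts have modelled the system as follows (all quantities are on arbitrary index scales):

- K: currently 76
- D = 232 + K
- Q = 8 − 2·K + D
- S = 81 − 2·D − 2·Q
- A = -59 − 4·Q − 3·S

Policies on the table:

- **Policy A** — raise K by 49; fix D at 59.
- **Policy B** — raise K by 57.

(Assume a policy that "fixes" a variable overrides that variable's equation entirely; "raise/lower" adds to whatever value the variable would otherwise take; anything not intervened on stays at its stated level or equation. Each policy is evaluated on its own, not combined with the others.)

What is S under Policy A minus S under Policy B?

Policy A (K + 49, D := 59):
  K = 76 + 49 = 125
  D = 59
  Q = 8 − 2·125 + 59 = -183
  S = 81 − 2·59 − 2·(-183) = 329
Policy B (K + 57):
  K = 76 + 57 = 133
  D = 232 + 133 = 365
  Q = 8 − 2·133 + 365 = 107
  S = 81 − 2·365 − 2·107 = -863
S: 329 − (-863) = 1192

1192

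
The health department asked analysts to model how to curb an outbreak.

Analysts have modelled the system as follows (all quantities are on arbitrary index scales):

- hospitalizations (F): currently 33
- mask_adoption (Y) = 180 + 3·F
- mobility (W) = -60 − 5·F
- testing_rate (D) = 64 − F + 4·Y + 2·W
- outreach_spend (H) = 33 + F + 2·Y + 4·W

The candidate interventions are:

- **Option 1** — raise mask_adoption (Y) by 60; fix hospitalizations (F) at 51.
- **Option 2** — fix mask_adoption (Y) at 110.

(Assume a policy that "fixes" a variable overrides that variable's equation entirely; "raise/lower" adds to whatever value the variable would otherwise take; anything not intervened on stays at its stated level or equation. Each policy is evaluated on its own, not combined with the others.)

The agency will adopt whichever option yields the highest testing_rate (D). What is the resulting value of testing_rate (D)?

Option 1 (Y + 60, F := 51):
  F = 51
  Y = 180 + 3·51 (+60 from intervention) = 393
  W = -60 − 5·51 = -315
  D = 64 − 51 + 4·393 + 2·(-315) = 955
Option 2 (Y := 110):
  F = 33
  Y = 110
  W = -60 − 5·33 = -225
  D = 64 − 33 + 4·110 + 2·(-225) = 21
Comparing — Option 1: D=955, Option 2: D=21. Highest is 955 (Option 1).

955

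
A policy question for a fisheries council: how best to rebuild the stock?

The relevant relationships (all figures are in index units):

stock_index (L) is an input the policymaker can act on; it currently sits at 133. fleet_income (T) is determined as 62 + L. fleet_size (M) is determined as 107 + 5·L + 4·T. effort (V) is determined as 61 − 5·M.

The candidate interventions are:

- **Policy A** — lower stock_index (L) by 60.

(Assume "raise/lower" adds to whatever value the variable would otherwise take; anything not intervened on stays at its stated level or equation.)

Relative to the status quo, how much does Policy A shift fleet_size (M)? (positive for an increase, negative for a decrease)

-540

Baseline:
  L = 133
  T = 62 + 133 = 195
  M = 107 + 5·133 + 4·195 = 1552
Policy A (L − 60):
  L = 133 − 60 = 73
  T = 62 + 73 = 135
  M = 107 + 5·73 + 4·135 = 1012
Change in M: 1012 − 1552 = -540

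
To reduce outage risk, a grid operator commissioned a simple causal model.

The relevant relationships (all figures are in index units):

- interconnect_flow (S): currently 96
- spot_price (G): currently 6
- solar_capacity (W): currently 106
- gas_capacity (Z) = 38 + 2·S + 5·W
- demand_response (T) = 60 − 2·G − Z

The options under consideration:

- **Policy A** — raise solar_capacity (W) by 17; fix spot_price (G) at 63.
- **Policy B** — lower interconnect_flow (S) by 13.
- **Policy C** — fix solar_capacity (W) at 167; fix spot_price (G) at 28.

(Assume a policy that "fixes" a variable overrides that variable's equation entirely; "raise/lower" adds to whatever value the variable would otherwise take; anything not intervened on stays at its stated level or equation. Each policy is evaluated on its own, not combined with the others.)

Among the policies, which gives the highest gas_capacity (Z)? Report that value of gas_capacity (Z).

Policy A (W + 17, G := 63):
  S = 96
  W = 106 + 17 = 123
  Z = 38 + 2·96 + 5·123 = 845
Policy B (S − 13):
  S = 96 − 13 = 83
  W = 106
  Z = 38 + 2·83 + 5·106 = 734
Policy C (W := 167, G := 28):
  S = 96
  W = 167
  Z = 38 + 2·96 + 5·167 = 1065
Comparing — Policy A: Z=845, Policy B: Z=734, Policy C: Z=1065. Highest is 1065 (Policy C).

1065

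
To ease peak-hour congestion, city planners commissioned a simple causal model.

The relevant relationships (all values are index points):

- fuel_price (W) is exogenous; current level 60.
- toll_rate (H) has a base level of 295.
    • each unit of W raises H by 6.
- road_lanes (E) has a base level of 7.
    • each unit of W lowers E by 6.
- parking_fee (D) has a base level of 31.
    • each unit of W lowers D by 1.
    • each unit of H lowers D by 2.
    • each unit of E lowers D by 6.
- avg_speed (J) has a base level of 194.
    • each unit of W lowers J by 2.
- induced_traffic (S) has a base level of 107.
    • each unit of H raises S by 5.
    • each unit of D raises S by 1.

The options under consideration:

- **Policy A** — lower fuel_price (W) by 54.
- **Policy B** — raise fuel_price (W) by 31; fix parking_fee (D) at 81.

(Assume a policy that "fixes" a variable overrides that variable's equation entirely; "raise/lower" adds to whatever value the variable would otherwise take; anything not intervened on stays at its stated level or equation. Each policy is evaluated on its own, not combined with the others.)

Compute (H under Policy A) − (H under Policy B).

Policy A (W − 54):
  W = 60 − 54 = 6
  H = 295 + 6·6 = 331
Policy B (W + 31, D := 81):
  W = 60 + 31 = 91
  H = 295 + 6·91 = 841
H: 331 − 841 = -510

-510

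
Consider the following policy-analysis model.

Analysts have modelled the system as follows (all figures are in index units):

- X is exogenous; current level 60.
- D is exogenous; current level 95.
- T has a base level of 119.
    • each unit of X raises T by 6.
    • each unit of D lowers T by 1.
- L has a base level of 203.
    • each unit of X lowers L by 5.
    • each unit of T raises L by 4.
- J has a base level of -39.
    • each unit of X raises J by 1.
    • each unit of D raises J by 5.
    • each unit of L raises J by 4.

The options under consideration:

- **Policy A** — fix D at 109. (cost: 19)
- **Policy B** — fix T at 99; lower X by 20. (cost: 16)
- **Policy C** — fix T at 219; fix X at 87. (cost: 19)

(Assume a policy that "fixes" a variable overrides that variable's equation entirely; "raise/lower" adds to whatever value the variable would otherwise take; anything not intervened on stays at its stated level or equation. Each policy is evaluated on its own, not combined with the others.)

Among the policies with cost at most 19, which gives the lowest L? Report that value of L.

Policy A (D := 109):
  X = 60
  D = 109
  T = 119 + 6·60 − 109 = 370
  L = 203 − 5·60 + 4·370 = 1383
Policy B (T := 99, X − 20):
  X = 60 − 20 = 40
  D = 95
  T = 99
  L = 203 − 5·40 + 4·99 = 399
Policy C (T := 219, X := 87):
  X = 87
  D = 95
  T = 219
  L = 203 − 5·87 + 4·219 = 644
Comparing — Policy A: L=1383, Policy B: L=399, Policy C: L=644. Lowest is 399 (Policy B).

399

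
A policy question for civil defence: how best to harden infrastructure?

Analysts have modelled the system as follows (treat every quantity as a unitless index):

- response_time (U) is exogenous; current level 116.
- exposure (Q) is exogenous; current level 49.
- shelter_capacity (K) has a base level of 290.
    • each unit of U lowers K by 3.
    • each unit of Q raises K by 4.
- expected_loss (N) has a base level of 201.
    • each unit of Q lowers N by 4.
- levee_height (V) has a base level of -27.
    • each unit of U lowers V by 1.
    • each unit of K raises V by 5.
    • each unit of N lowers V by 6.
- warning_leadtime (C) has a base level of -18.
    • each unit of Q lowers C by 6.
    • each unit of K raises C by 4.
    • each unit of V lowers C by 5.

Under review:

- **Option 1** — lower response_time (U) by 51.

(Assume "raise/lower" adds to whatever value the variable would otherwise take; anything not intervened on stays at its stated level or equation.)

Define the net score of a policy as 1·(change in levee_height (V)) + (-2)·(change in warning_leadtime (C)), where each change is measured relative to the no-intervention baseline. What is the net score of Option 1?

Baseline:
  U = 116
  Q = 49
  K = 290 − 3·116 + 4·49 = 138
  N = 201 − 4·49 = 5
  V = -27 − 116 + 5·138 − 6·5 = 517
  C = -18 − 6·49 + 4·138 − 5·517 = -2345
Option 1 (U − 51):
  U = 116 − 51 = 65
  Q = 49
  K = 290 − 3·65 + 4·49 = 291
  N = 201 − 4·49 = 5
  V = -27 − 65 + 5·291 − 6·5 = 1333
  C = -18 − 6·49 + 4·291 − 5·1333 = -5813
ΔV = 1333 − 517 = 816; ΔC = -5813 − (-2345) = -3468
Score = 1·816 + (-2)·(-3468) = 7752

7752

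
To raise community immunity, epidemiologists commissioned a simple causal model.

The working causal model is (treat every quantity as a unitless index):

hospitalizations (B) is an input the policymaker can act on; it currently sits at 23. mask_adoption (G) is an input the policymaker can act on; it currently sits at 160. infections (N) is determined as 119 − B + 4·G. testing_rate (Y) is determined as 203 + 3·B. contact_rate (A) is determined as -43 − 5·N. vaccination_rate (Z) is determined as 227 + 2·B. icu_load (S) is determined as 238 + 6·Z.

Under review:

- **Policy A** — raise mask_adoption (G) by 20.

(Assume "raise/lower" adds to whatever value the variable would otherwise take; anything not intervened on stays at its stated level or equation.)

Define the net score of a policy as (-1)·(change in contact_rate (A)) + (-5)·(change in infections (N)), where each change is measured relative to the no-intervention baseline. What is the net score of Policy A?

0

Baseline:
  B = 23
  G = 160
  N = 119 − 23 + 4·160 = 736
  A = -43 − 5·736 = -3723
Policy A (G + 20):
  B = 23
  G = 160 + 20 = 180
  N = 119 − 23 + 4·180 = 816
  A = -43 − 5·816 = -4123
ΔA = -4123 − (-3723) = -400; ΔN = 816 − 736 = 80
Score = (-1)·(-400) + (-5)·80 = 0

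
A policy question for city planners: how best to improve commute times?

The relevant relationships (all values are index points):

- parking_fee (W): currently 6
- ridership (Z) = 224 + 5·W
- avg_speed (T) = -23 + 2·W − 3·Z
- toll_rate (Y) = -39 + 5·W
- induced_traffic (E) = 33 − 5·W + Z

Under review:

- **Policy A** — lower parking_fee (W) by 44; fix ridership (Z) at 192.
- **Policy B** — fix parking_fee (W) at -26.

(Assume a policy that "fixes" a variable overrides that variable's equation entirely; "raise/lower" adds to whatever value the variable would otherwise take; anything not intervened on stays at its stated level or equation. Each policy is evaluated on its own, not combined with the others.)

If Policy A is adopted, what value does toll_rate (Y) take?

Policy A (W − 44, Z := 192):
  W = 6 − 44 = -38
  Y = -39 + 5·(-38) = -229

-229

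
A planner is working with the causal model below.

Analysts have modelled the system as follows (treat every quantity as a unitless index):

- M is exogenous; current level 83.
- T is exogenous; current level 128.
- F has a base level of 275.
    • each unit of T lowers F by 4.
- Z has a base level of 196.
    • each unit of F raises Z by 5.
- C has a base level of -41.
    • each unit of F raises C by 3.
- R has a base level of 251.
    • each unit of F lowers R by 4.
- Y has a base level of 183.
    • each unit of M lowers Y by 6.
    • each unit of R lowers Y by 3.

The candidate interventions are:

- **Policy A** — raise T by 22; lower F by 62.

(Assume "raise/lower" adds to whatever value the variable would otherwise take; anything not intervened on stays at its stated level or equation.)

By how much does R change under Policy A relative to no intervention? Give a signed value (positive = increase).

Baseline:
  T = 128
  F = 275 − 4·128 = -237
  R = 251 − 4·(-237) = 1199
Policy A (T + 22, F − 62):
  T = 128 + 22 = 150
  F = 275 − 4·150 (−62 from intervention) = -387
  R = 251 − 4·(-387) = 1799
Change in R: 1799 − 1199 = 600

600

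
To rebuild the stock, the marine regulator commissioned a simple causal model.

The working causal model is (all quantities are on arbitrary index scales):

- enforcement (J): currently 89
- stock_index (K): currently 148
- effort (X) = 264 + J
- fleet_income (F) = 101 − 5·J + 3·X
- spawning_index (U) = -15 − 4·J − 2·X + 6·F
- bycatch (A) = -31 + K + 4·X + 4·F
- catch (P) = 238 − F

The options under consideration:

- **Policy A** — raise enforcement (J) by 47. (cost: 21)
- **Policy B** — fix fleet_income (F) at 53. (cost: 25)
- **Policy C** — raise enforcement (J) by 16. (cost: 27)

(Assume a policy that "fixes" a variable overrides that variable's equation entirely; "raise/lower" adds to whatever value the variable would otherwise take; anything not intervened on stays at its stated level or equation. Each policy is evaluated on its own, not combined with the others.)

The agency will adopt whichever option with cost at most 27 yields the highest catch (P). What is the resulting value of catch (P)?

Policy A (J + 47):
  J = 89 + 47 = 136
  X = 264 + 136 = 400
  F = 101 − 5·136 + 3·400 = 621
  P = 238 − 621 = -383
Policy B (F := 53):
  J = 89
  X = 264 + 89 = 353
  F = 53
  P = 238 − 53 = 185
Policy C (J + 16):
  J = 89 + 16 = 105
  X = 264 + 105 = 369
  F = 101 − 5·105 + 3·369 = 683
  P = 238 − 683 = -445
Comparing — Policy A: P=-383, Policy B: P=185, Policy C: P=-445. Highest is 185 (Policy B).

185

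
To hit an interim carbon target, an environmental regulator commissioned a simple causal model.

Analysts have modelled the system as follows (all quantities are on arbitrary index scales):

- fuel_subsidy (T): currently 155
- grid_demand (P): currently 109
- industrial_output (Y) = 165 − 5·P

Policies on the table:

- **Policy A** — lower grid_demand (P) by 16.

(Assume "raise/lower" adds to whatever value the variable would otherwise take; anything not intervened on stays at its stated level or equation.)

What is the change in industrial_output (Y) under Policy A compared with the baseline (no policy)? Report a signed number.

80

Baseline:
  P = 109
  Y = 165 − 5·109 = -380
Policy A (P − 16):
  P = 109 − 16 = 93
  Y = 165 − 5·93 = -300
Change in Y: -300 − (-380) = 80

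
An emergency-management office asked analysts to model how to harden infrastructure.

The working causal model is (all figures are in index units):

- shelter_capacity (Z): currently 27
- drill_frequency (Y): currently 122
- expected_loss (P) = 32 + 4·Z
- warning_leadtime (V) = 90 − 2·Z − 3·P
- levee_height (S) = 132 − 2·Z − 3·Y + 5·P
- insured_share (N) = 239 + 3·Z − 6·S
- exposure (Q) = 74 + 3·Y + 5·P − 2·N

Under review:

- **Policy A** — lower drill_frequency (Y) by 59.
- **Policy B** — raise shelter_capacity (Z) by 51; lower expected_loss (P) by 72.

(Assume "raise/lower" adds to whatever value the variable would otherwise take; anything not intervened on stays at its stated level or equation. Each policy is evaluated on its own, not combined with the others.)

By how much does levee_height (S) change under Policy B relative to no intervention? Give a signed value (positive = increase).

558

Baseline:
  Z = 27
  Y = 122
  P = 32 + 4·27 = 140
  S = 132 − 2·27 − 3·122 + 5·140 = 412
Policy B (Z + 51, P − 72):
  Z = 27 + 51 = 78
  Y = 122
  P = 32 + 4·78 (−72 from intervention) = 272
  S = 132 − 2·78 − 3·122 + 5·272 = 970
Change in S: 970 − 412 = 558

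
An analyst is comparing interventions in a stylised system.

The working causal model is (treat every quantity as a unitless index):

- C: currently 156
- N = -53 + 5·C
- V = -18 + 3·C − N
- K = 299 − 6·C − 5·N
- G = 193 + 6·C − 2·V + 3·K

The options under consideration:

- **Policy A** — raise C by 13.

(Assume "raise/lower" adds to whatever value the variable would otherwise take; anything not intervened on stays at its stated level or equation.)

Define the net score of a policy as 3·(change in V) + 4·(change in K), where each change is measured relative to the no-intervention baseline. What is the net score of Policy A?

-1690

Baseline:
  C = 156
  N = -53 + 5·156 = 727
  V = -18 + 3·156 − 727 = -277
  K = 299 − 6·156 − 5·727 = -4272
Policy A (C + 13):
  C = 156 + 13 = 169
  N = -53 + 5·169 = 792
  V = -18 + 3·169 − 792 = -303
  K = 299 − 6·169 − 5·792 = -4675
ΔV = -303 − (-277) = -26; ΔK = -4675 − (-4272) = -403
Score = 3·(-26) + 4·(-403) = -1690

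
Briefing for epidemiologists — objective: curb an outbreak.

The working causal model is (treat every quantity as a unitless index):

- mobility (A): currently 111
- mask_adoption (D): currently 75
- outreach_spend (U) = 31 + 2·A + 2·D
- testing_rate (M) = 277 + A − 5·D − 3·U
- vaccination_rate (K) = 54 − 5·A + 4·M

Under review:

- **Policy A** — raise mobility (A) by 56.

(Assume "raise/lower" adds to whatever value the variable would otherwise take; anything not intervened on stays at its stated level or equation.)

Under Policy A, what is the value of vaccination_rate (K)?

Policy A (A + 56):
  A = 111 + 56 = 167
  D = 75
  U = 31 + 2·167 + 2·75 = 515
  M = 277 + 167 − 5·75 − 3·515 = -1476
  K = 54 − 5·167 + 4·(-1476) = -6685

-6685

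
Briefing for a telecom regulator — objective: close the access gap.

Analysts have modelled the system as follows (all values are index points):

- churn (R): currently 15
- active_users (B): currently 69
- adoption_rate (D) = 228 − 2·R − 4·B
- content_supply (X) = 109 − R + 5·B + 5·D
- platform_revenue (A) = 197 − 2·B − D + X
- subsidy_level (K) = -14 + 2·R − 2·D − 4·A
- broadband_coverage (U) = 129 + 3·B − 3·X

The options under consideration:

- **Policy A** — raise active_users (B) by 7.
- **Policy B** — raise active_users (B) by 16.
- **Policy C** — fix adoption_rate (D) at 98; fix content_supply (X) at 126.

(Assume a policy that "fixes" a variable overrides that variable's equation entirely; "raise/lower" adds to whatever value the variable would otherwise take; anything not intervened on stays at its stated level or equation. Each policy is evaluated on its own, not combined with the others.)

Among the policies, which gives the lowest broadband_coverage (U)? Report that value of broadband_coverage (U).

Policy A (B + 7):
  R = 15
  B = 69 + 7 = 76
  D = 228 − 2·15 − 4·76 = -106
  X = 109 − 15 + 5·76 + 5·(-106) = -56
  U = 129 + 3·76 − 3·(-56) = 525
Policy B (B + 16):
  R = 15
  B = 69 + 16 = 85
  D = 228 − 2·15 − 4·85 = -142
  X = 109 − 15 + 5·85 + 5·(-142) = -191
  U = 129 + 3·85 − 3·(-191) = 957
Policy C (D := 98, X := 126):
  R = 15
  B = 69
  D = 98
  X = 126
  U = 129 + 3·69 − 3·126 = -42
Comparing — Policy A: U=525, Policy B: U=957, Policy C: U=-42. Lowest is -42 (Policy C).

-42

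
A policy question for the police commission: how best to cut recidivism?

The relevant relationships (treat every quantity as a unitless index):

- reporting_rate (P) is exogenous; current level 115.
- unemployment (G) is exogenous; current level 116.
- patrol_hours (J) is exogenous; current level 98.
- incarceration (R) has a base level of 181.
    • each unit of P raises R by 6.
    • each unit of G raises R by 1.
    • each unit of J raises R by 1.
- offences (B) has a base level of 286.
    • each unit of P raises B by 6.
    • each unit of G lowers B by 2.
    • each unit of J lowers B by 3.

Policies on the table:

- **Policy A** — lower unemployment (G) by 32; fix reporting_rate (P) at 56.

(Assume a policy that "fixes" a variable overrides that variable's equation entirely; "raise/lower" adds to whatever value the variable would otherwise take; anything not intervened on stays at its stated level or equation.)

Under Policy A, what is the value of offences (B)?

160

Policy A (G − 32, P := 56):
  P = 56
  G = 116 − 32 = 84
  J = 98
  B = 286 + 6·56 − 2·84 − 3·98 = 160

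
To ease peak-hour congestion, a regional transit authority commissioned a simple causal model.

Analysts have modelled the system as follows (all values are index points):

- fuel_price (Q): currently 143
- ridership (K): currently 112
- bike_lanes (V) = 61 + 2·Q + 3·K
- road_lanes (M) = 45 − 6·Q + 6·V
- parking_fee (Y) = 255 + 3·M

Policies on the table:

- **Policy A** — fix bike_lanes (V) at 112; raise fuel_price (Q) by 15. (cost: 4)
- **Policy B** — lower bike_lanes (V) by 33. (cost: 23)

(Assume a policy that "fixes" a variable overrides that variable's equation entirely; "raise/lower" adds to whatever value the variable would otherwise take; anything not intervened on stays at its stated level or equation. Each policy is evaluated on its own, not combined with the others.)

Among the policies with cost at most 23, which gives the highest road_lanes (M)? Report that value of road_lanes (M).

Policy A (V := 112, Q + 15):
  Q = 143 + 15 = 158
  K = 112
  V = 112
  M = 45 − 6·158 + 6·112 = -231
Policy B (V − 33):
  Q = 143
  K = 112
  V = 61 + 2·143 + 3·112 (−33 from intervention) = 650
  M = 45 − 6·143 + 6·650 = 3087
Comparing — Policy A: M=-231, Policy B: M=3087. Highest is 3087 (Policy B).

3087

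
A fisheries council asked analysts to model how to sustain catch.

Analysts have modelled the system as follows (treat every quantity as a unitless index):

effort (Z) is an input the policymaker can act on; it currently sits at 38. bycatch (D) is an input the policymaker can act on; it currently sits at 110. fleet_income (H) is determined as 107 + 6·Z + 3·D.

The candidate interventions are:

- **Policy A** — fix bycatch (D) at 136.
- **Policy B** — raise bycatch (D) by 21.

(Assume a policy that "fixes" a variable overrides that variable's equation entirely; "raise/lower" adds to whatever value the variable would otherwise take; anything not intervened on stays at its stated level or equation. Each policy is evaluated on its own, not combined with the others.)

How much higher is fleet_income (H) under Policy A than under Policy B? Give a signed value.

Policy A (D := 136):
  Z = 38
  D = 136
  H = 107 + 6·38 + 3·136 = 743
Policy B (D + 21):
  Z = 38
  D = 110 + 21 = 131
  H = 107 + 6·38 + 3·131 = 728
H: 743 − 728 = 15

15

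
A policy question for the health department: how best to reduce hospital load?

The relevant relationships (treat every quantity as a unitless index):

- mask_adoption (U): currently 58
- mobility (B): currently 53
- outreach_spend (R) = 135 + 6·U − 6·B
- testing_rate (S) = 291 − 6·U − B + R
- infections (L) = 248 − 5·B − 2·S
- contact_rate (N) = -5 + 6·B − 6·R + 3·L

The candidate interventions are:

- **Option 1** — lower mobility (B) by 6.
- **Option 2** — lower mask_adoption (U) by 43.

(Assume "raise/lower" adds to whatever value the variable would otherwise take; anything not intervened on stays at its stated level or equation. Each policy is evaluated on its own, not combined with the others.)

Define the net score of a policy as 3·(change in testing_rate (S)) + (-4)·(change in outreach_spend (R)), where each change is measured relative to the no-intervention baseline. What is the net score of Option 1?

Baseline:
  U = 58
  B = 53
  R = 135 + 6·58 − 6·53 = 165
  S = 291 − 6·58 − 53 + 165 = 55
Option 1 (B − 6):
  U = 58
  B = 53 − 6 = 47
  R = 135 + 6·58 − 6·47 = 201
  S = 291 − 6·58 − 47 + 201 = 97
ΔS = 97 − 55 = 42; ΔR = 201 − 165 = 36
Score = 3·42 + (-4)·36 = -18

-18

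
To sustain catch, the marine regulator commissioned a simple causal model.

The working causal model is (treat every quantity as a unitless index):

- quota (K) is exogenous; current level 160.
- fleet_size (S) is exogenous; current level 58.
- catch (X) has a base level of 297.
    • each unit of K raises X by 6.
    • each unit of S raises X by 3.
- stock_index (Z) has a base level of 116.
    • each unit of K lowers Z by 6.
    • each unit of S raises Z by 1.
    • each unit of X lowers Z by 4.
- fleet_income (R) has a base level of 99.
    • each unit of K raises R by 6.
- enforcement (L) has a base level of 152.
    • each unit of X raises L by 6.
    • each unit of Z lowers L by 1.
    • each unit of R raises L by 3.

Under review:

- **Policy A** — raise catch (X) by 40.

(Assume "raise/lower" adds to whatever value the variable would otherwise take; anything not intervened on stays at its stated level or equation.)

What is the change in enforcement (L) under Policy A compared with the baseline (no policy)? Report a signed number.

400

Baseline:
  K = 160
  S = 58
  X = 297 + 6·160 + 3·58 = 1431
  Z = 116 − 6·160 + 58 − 4·1431 = -6510
  R = 99 + 6·160 = 1059
  L = 152 + 6·1431 − (-6510) + 3·1059 = 18425
Policy A (X + 40):
  K = 160
  S = 58
  X = 297 + 6·160 + 3·58 (+40 from intervention) = 1471
  Z = 116 − 6·160 + 58 − 4·1471 = -6670
  R = 99 + 6·160 = 1059
  L = 152 + 6·1471 − (-6670) + 3·1059 = 18825
Change in L: 18825 − 18425 = 400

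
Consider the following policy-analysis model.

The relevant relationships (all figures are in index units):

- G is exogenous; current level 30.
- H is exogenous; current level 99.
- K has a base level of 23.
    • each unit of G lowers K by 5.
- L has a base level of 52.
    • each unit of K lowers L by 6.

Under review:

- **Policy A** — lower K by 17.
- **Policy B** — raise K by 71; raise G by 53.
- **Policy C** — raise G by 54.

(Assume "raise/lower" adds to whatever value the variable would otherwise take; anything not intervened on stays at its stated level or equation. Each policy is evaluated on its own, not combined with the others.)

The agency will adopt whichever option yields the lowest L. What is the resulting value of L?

916

Policy A (K − 17):
  G = 30
  K = 23 − 5·30 (−17 from intervention) = -144
  L = 52 − 6·(-144) = 916
Policy B (K + 71, G + 53):
  G = 30 + 53 = 83
  K = 23 − 5·83 (+71 from intervention) = -321
  L = 52 − 6·(-321) = 1978
Policy C (G + 54):
  G = 30 + 54 = 84
  K = 23 − 5·84 = -397
  L = 52 − 6·(-397) = 2434
Comparing — Policy A: L=916, Policy B: L=1978, Policy C: L=2434. Lowest is 916 (Policy A).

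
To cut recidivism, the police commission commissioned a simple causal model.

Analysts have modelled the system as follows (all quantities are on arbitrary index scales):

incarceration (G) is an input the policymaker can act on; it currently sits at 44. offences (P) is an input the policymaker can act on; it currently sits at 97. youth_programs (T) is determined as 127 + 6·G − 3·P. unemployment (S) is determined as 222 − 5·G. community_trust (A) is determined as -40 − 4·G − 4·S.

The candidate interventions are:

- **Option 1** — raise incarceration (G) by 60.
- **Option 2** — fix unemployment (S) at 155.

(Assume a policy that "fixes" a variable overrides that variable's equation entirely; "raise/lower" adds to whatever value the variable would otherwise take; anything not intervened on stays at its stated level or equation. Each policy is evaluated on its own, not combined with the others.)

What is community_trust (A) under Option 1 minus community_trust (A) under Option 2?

Option 1 (G + 60):
  G = 44 + 60 = 104
  S = 222 − 5·104 = -298
  A = -40 − 4·104 − 4·(-298) = 736
Option 2 (S := 155):
  G = 44
  S = 155
  A = -40 − 4·44 − 4·155 = -836
A: 736 − (-836) = 1572

1572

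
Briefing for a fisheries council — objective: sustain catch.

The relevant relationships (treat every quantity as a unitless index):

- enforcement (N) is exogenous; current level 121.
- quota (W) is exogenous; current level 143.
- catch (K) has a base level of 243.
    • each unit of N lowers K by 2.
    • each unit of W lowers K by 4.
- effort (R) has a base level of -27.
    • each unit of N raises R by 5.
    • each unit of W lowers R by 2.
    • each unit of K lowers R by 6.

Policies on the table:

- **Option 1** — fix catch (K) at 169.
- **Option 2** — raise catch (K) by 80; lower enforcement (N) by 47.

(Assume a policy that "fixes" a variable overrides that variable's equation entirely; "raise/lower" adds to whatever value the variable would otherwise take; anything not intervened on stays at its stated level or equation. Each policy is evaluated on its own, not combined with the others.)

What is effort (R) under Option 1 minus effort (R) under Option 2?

-3161

Option 1 (K := 169):
  N = 121
  W = 143
  K = 169
  R = -27 + 5·121 − 2·143 − 6·169 = -722
Option 2 (K + 80, N − 47):
  N = 121 − 47 = 74
  W = 143
  K = 243 − 2·74 − 4·143 (+80 from intervention) = -397
  R = -27 + 5·74 − 2·143 − 6·(-397) = 2439
R: -722 − 2439 = -3161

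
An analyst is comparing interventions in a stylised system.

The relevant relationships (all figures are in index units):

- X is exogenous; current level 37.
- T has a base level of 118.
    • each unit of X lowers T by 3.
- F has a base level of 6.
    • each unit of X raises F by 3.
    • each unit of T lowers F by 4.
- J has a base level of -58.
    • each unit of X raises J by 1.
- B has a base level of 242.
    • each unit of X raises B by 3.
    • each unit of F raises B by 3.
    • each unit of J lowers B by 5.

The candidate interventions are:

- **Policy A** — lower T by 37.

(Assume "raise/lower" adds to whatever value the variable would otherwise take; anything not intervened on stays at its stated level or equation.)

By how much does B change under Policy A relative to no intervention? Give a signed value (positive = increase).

444

Baseline:
  X = 37
  T = 118 − 3·37 = 7
  F = 6 + 3·37 − 4·7 = 89
  J = -58 + 37 = -21
  B = 242 + 3·37 + 3·89 − 5·(-21) = 725
Policy A (T − 37):
  X = 37
  T = 118 − 3·37 (−37 from intervention) = -30
  F = 6 + 3·37 − 4·(-30) = 237
  J = -58 + 37 = -21
  B = 242 + 3·37 + 3·237 − 5·(-21) = 1169
Change in B: 1169 − 725 = 444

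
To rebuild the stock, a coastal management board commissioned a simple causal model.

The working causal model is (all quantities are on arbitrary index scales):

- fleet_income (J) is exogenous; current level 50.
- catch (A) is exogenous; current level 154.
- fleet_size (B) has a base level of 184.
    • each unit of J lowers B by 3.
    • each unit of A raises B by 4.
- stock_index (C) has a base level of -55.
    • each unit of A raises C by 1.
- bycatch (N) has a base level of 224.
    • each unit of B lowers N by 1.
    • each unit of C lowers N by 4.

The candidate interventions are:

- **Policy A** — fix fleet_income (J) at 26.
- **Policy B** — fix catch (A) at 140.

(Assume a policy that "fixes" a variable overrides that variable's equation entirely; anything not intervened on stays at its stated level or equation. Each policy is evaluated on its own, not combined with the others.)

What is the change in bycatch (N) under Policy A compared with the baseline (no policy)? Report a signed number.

-72

Baseline:
  J = 50
  A = 154
  B = 184 − 3·50 + 4·154 = 650
  C = -55 + 154 = 99
  N = 224 − 650 − 4·99 = -822
Policy A (J := 26):
  J = 26
  A = 154
  B = 184 − 3·26 + 4·154 = 722
  C = -55 + 154 = 99
  N = 224 − 722 − 4·99 = -894
Change in N: -894 − (-822) = -72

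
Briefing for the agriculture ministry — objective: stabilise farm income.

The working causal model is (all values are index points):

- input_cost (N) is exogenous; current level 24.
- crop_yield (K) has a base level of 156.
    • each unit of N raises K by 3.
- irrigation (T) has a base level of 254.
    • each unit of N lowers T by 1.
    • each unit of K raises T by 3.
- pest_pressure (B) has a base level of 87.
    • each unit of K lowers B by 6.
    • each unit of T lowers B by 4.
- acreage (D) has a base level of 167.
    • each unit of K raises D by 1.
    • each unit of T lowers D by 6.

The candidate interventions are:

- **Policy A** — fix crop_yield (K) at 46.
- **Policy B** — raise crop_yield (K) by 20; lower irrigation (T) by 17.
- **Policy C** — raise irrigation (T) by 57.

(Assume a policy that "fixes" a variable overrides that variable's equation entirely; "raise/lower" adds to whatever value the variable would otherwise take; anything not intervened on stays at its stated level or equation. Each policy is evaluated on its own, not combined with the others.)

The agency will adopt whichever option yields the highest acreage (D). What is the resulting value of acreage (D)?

-1995

Policy A (K := 46):
  N = 24
  K = 46
  T = 254 − 24 + 3·46 = 368
  D = 167 + 46 − 6·368 = -1995
Policy B (K + 20, T − 17):
  N = 24
  K = 156 + 3·24 (+20 from intervention) = 248
  T = 254 − 24 + 3·248 (−17 from intervention) = 957
  D = 167 + 248 − 6·957 = -5327
Policy C (T + 57):
  N = 24
  K = 156 + 3·24 = 228
  T = 254 − 24 + 3·228 (+57 from intervention) = 971
  D = 167 + 228 − 6·971 = -5431
Comparing — Policy A: D=-1995, Policy B: D=-5327, Policy C: D=-5431. Highest is -1995 (Policy A).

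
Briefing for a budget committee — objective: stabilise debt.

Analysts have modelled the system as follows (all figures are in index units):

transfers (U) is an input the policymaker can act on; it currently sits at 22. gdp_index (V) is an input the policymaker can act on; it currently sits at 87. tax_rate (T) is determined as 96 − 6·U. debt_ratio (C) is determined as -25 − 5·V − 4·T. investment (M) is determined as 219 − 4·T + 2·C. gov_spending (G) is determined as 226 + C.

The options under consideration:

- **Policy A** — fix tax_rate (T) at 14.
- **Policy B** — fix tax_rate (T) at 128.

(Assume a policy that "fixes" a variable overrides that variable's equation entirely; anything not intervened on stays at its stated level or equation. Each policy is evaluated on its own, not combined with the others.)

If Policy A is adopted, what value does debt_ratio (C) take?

-516

Policy A (T := 14):
  U = 22
  V = 87
  T = 14
  C = -25 − 5·87 − 4·14 = -516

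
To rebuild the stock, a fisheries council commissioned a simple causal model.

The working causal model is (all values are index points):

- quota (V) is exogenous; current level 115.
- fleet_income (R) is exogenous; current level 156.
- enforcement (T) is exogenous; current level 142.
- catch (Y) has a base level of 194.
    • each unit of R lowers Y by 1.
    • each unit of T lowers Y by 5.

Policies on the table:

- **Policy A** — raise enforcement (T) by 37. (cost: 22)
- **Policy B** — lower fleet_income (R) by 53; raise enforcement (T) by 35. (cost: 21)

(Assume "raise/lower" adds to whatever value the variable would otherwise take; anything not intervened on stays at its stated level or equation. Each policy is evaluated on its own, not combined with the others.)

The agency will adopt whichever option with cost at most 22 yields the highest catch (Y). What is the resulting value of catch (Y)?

-794

Policy A (T + 37):
  R = 156
  T = 142 + 37 = 179
  Y = 194 − 156 − 5·179 = -857
Policy B (R − 53, T + 35):
  R = 156 − 53 = 103
  T = 142 + 35 = 177
  Y = 194 − 103 − 5·177 = -794
Comparing — Policy A: Y=-857, Policy B: Y=-794. Highest is -794 (Policy B).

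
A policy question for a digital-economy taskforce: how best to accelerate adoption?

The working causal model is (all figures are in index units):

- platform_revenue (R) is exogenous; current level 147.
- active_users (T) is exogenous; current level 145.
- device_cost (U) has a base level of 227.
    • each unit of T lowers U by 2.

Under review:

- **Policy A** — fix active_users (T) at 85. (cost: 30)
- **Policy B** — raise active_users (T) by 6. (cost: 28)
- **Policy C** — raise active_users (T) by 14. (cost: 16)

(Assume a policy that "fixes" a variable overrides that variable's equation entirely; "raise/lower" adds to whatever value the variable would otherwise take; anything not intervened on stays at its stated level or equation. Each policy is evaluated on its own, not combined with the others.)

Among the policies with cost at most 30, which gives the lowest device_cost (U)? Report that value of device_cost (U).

-91

Policy A (T := 85):
  T = 85
  U = 227 − 2·85 = 57
Policy B (T + 6):
  T = 145 + 6 = 151
  U = 227 − 2·151 = -75
Policy C (T + 14):
  T = 145 + 14 = 159
  U = 227 − 2·159 = -91
Comparing — Policy A: U=57, Policy B: U=-75, Policy C: U=-91. Lowest is -91 (Policy C).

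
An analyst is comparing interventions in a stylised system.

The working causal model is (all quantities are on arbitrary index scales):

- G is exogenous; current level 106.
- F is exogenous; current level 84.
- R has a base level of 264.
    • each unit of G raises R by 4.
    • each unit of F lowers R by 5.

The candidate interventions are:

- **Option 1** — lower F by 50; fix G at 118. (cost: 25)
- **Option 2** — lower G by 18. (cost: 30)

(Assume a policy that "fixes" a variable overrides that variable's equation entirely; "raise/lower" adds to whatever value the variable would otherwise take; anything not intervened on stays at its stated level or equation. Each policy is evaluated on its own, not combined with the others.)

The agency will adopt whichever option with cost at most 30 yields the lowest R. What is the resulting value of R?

196

Option 1 (F − 50, G := 118):
  G = 118
  F = 84 − 50 = 34
  R = 264 + 4·118 − 5·34 = 566
Option 2 (G − 18):
  G = 106 − 18 = 88
  F = 84
  R = 264 + 4·88 − 5·84 = 196
Comparing — Option 1: R=566, Option 2: R=196. Lowest is 196 (Option 2).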